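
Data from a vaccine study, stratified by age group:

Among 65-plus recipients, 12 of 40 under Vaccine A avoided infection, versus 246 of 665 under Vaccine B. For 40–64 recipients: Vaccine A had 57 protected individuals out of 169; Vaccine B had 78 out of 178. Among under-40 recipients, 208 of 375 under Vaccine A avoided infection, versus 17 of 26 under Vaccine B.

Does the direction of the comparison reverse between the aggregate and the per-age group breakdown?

65-plus: Vaccine A 12/40 = 30.0%, Vaccine B 246/665 = 37.0% → Vaccine B
40–64: Vaccine A 57/169 = 33.7%, Vaccine B 78/178 = 43.8% → Vaccine B
Under-40: Vaccine A 208/375 = 55.5%, Vaccine B 17/26 = 65.4% → Vaccine B
Overall: Vaccine A 277/584 = 47.4%, Vaccine B 341/869 = 39.2% → Vaccine A
Vaccine B wins each age group but Vaccine A wins overall — the comparison reverses. Vaccine B's recipients skew toward 65-plus, which has a lower base rate.

Yes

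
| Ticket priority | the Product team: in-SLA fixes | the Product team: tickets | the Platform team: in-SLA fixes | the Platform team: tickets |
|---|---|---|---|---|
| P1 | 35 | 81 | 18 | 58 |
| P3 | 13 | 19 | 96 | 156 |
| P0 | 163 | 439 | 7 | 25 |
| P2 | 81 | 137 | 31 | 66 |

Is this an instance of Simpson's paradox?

Yes

P1: the Product team 35/81 = 43.2%, the Platform team 18/58 = 31.0% → the Product team
P3: the Product team 13/19 = 68.4%, the Platform team 96/156 = 61.5% → the Product team
P0: the Product team 163/439 = 37.1%, the Platform team 7/25 = 28.0% → the Product team
P2: the Product team 81/137 = 59.1%, the Platform team 31/66 = 47.0% → the Product team
Overall: the Product team 292/676 = 43.2%, the Platform team 152/305 = 49.8% → the Platform team
The Product team wins each ticket group but the Platform team wins overall — the comparison reverses. The Product team's tickets skew toward P0, which has a lower base rate.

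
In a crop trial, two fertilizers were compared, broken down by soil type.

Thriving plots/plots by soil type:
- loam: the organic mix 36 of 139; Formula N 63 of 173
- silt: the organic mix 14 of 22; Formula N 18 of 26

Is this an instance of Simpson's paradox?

Loam: the organic mix 36/139 = 25.9%, Formula N 63/173 = 36.4% → Formula N
Silt: the organic mix 14/22 = 63.6%, Formula N 18/26 = 69.2% → Formula N
Overall: the organic mix 50/161 = 31.1%, Formula N 81/199 = 40.7% → Formula N
Formula N wins overall and in every soil group — no reversal.

No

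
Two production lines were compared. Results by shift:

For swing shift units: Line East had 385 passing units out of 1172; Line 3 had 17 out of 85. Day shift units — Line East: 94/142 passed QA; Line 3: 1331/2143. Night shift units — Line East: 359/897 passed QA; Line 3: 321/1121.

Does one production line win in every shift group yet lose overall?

Yes

Swing shift: Line East 385/1172 = 32.8%, Line 3 17/85 = 20.0% → Line East
Day shift: Line East 94/142 = 66.2%, Line 3 1331/2143 = 62.1% → Line East
Night shift: Line East 359/897 = 40.0%, Line 3 321/1121 = 28.6% → Line East
Overall: Line East 838/2211 = 37.9%, Line 3 1669/3349 = 49.8% → Line 3
Line East wins each shift group but Line 3 wins overall — the comparison reverses. Line East's units skew toward swing shift, which has a lower base rate.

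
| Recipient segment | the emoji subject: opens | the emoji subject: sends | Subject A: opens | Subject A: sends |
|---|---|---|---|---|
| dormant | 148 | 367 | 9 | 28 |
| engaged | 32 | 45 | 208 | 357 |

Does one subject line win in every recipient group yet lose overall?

Dormant: the emoji subject 148/367 = 40.3%, Subject A 9/28 = 32.1% → the emoji subject
Engaged: the emoji subject 32/45 = 71.1%, Subject A 208/357 = 58.3% → the emoji subject
Overall: the emoji subject 180/412 = 43.7%, Subject A 217/385 = 56.4% → Subject A
The emoji subject wins each recipient group but Subject A wins overall — the comparison reverses. The emoji subject's sends skew toward dormant, which has a lower base rate.

Yes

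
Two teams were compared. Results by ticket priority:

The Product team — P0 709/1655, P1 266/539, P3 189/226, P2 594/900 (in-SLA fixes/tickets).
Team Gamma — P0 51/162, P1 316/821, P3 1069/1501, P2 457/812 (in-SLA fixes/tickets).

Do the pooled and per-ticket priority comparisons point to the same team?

P0: the Product team 709/1655 = 42.8%, Team Gamma 51/162 = 31.5% → the Product team
P1: the Product team 266/539 = 49.4%, Team Gamma 316/821 = 38.5% → the Product team
P3: the Product team 189/226 = 83.6%, Team Gamma 1069/1501 = 71.2% → the Product team
P2: the Product team 594/900 = 66.0%, Team Gamma 457/812 = 56.3% → the Product team
Overall: the Product team 1758/3320 = 53.0%, Team Gamma 1893/3296 = 57.4% → Team Gamma
The Product team wins each ticket group but Team Gamma wins overall — the comparison reverses. The Product team's tickets skew toward P0, which has a lower base rate.

No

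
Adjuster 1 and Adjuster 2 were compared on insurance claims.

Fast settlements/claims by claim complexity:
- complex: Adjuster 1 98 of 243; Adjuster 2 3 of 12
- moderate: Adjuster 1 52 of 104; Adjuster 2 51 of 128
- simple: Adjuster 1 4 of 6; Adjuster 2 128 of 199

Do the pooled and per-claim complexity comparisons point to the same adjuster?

No

Complex: Adjuster 1 98/243 = 40.3%, Adjuster 2 3/12 = 25.0% → Adjuster 1
Moderate: Adjuster 1 52/104 = 50.0%, Adjuster 2 51/128 = 39.8% → Adjuster 1
Simple: Adjuster 1 4/6 = 66.7%, Adjuster 2 128/199 = 64.3% → Adjuster 1
Overall: Adjuster 1 154/353 = 43.6%, Adjuster 2 182/339 = 53.7% → Adjuster 2
Adjuster 1 wins each claim group but Adjuster 2 wins overall — the comparison reverses. Adjuster 1's claims skew toward complex, which has a lower base rate.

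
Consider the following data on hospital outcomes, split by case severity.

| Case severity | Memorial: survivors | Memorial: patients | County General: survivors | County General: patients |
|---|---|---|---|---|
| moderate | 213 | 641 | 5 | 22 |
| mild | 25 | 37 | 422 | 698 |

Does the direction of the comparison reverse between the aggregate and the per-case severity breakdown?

Moderate: Memorial 213/641 = 33.2%, County General 5/22 = 22.7% → Memorial
Mild: Memorial 25/37 = 67.6%, County General 422/698 = 60.5% → Memorial
Overall: Memorial 238/678 = 35.1%, County General 427/720 = 59.3% → County General
Memorial wins each case group but County General wins overall — the comparison reverses. Memorial's patients skew toward moderate, which has a lower base rate.

Yes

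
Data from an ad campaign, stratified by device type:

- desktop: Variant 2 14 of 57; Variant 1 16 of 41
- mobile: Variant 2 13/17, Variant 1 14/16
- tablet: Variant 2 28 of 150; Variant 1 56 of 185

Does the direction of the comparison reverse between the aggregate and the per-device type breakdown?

Desktop: Variant 2 14/57 = 24.6%, Variant 1 16/41 = 39.0% → Variant 1
Mobile: Variant 2 13/17 = 76.5%, Variant 1 14/16 = 87.5% → Variant 1
Tablet: Variant 2 28/150 = 18.7%, Variant 1 56/185 = 30.3% → Variant 1
Overall: Variant 2 55/224 = 24.6%, Variant 1 86/242 = 35.5% → Variant 1
Variant 1 wins overall and in every device group — no reversal.

No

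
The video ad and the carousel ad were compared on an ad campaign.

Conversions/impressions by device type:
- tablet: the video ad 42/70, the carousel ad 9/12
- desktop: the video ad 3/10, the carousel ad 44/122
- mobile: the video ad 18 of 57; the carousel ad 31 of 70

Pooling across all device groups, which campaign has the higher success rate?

Tablet: the video ad 42/70 = 60.0%, the carousel ad 9/12 = 75.0% → the carousel ad
Desktop: the video ad 3/10 = 30.0%, the carousel ad 44/122 = 36.1% → the carousel ad
Mobile: the video ad 18/57 = 31.6%, the carousel ad 31/70 = 44.3% → the carousel ad
Overall: the video ad 63/137 = 46.0%, the carousel ad 84/204 = 41.2% → the video ad
(The carousel ad wins every device group but the video ad wins overall — the carousel ad's impressions skew toward the low-rate desktop group.)

the video ad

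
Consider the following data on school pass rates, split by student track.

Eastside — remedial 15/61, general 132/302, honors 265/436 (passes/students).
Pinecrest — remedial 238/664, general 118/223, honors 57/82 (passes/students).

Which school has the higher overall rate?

Eastside

Remedial: Eastside 15/61 = 24.6%, Pinecrest 238/664 = 35.8% → Pinecrest
General: Eastside 132/302 = 43.7%, Pinecrest 118/223 = 52.9% → Pinecrest
Honors: Eastside 265/436 = 60.8%, Pinecrest 57/82 = 69.5% → Pinecrest
Overall: Eastside 412/799 = 51.6%, Pinecrest 413/969 = 42.6% → Eastside
(Pinecrest wins every student group but Eastside wins overall — Pinecrest's students skew toward the low-rate remedial group.)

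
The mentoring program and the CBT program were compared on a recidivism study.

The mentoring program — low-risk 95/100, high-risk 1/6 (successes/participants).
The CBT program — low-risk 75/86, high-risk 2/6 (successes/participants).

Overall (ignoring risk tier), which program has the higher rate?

Low-risk: the mentoring program 95/100 = 95.0%, the CBT program 75/86 = 87.2% → the mentoring program
High-risk: the mentoring program 1/6 = 16.7%, the CBT program 2/6 = 33.3% → the CBT program
Overall: the mentoring program 96/106 = 90.6%, the CBT program 77/92 = 83.7% → the mentoring program
(Neither sweeps every risk group, but the mentoring program has the higher pooled rate.)

the mentoring program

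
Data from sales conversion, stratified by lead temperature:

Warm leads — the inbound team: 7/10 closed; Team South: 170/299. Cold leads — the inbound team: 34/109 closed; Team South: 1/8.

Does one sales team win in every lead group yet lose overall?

Warm: the inbound team 7/10 = 70.0%, Team South 170/299 = 56.9% → the inbound team
Cold: the inbound team 34/109 = 31.2%, Team South 1/8 = 12.5% → the inbound team
Overall: the inbound team 41/119 = 34.5%, Team South 171/307 = 55.7% → Team South
The inbound team wins each lead group but Team South wins overall — the comparison reverses. The inbound team's leads skew toward cold, which has a lower base rate.

Yes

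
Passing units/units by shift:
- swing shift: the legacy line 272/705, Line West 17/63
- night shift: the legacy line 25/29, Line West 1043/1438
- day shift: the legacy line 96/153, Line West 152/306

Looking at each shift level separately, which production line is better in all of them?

Swing shift: the legacy line 272/705 = 38.6%, Line West 17/63 = 27.0% → the legacy line
Night shift: the legacy line 25/29 = 86.2%, Line West 1043/1438 = 72.5% → the legacy line
Day shift: the legacy line 96/153 = 62.7%, Line West 152/306 = 49.7% → the legacy line
The legacy line has the higher rate in all 3 groups.

the legacy line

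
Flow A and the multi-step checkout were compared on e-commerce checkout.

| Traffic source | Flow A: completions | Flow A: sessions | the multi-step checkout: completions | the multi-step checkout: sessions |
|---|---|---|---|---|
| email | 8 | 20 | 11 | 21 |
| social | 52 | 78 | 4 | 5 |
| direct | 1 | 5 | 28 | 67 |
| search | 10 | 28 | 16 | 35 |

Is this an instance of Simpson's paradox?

Email: Flow A 8/20 = 40.0%, the multi-step checkout 11/21 = 52.4% → the multi-step checkout
Social: Flow A 52/78 = 66.7%, the multi-step checkout 4/5 = 80.0% → the multi-step checkout
Direct: Flow A 1/5 = 20.0%, the multi-step checkout 28/67 = 41.8% → the multi-step checkout
Search: Flow A 10/28 = 35.7%, the multi-step checkout 16/35 = 45.7% → the multi-step checkout
Overall: Flow A 71/131 = 54.2%, the multi-step checkout 59/128 = 46.1% → Flow A
The multi-step checkout wins each traffic group but Flow A wins overall — the comparison reverses. The multi-step checkout's sessions skew toward direct, which has a lower base rate.

Yes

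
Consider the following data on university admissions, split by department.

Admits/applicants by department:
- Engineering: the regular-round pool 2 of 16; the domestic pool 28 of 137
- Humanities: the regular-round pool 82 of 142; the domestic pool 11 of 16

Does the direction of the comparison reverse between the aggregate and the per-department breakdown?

Yes

Engineering: the regular-round pool 2/16 = 12.5%, the domestic pool 28/137 = 20.4% → the domestic pool
Humanities: the regular-round pool 82/142 = 57.7%, the domestic pool 11/16 = 68.8% → the domestic pool
Overall: the regular-round pool 84/158 = 53.2%, the domestic pool 39/153 = 25.5% → the regular-round pool
The domestic pool wins each department group but the regular-round pool wins overall — the comparison reverses. The domestic pool's applicants skew toward Engineering, which has a lower base rate.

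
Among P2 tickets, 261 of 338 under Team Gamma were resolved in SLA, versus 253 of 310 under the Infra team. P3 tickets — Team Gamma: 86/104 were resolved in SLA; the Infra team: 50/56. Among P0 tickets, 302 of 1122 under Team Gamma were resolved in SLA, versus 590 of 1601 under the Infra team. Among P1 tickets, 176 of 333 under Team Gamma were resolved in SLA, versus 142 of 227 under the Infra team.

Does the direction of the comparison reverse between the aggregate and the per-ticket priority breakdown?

P2: Team Gamma 261/338 = 77.2%, the Infra team 253/310 = 81.6% → the Infra team
P3: Team Gamma 86/104 = 82.7%, the Infra team 50/56 = 89.3% → the Infra team
P0: Team Gamma 302/1122 = 26.9%, the Infra team 590/1601 = 36.9% → the Infra team
P1: Team Gamma 176/333 = 52.9%, the Infra team 142/227 = 62.6% → the Infra team
Overall: Team Gamma 825/1897 = 43.5%, the Infra team 1035/2194 = 47.2% → the Infra team
The Infra team wins overall and in every ticket group — no reversal.

No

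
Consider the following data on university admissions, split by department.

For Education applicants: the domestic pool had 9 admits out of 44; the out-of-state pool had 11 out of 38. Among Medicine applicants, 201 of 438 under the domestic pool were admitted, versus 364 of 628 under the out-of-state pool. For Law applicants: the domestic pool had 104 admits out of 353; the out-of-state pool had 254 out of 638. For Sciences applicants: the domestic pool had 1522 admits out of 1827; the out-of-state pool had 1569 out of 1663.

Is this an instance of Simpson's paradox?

No

Education: the domestic pool 9/44 = 20.5%, the out-of-state pool 11/38 = 28.9% → the out-of-state pool
Medicine: the domestic pool 201/438 = 45.9%, the out-of-state pool 364/628 = 58.0% → the out-of-state pool
Law: the domestic pool 104/353 = 29.5%, the out-of-state pool 254/638 = 39.8% → the out-of-state pool
Sciences: the domestic pool 1522/1827 = 83.3%, the out-of-state pool 1569/1663 = 94.3% → the out-of-state pool
Overall: the domestic pool 1836/2662 = 69.0%, the out-of-state pool 2198/2967 = 74.1% → the out-of-state pool
The out-of-state pool wins overall and in every department group — no reversal.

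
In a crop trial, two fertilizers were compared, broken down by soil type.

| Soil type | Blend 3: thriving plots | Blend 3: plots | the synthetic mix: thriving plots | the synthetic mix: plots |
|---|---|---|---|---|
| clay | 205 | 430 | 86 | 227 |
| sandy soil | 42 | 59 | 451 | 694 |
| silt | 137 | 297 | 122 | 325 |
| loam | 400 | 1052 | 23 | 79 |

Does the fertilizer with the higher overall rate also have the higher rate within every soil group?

No

Clay: Blend 3 205/430 = 47.7%, the synthetic mix 86/227 = 37.9% → Blend 3
Sandy soil: Blend 3 42/59 = 71.2%, the synthetic mix 451/694 = 65.0% → Blend 3
Silt: Blend 3 137/297 = 46.1%, the synthetic mix 122/325 = 37.5% → Blend 3
Loam: Blend 3 400/1052 = 38.0%, the synthetic mix 23/79 = 29.1% → Blend 3
Overall: Blend 3 784/1838 = 42.7%, the synthetic mix 682/1325 = 51.5% → the synthetic mix
Blend 3 wins each soil group but the synthetic mix wins overall — the comparison reverses. Blend 3's plots skew toward loam, which has a lower base rate.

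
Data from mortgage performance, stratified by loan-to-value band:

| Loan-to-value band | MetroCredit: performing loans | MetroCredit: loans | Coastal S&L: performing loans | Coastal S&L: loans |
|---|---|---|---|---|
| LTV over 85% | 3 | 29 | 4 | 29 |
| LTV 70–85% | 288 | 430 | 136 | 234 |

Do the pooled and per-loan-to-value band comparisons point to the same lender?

LTV over 85%: MetroCredit 3/29 = 10.3%, Coastal S&L 4/29 = 13.8% → Coastal S&L
LTV 70–85%: MetroCredit 288/430 = 67.0%, Coastal S&L 136/234 = 58.1% → MetroCredit
Overall: MetroCredit 291/459 = 63.4%, Coastal S&L 140/263 = 53.2% → MetroCredit
Neither sweeps: MetroCredit wins 1 of 2 groups, Coastal S&L wins 1. MetroCredit wins overall but not every group — no Simpson reversal.

No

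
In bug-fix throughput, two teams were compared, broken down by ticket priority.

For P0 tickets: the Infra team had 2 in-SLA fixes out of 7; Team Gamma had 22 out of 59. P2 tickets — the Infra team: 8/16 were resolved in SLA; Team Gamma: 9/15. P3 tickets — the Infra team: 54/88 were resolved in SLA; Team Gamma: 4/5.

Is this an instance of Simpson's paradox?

Yes

P0: the Infra team 2/7 = 28.6%, Team Gamma 22/59 = 37.3% → Team Gamma
P2: the Infra team 8/16 = 50.0%, Team Gamma 9/15 = 60.0% → Team Gamma
P3: the Infra team 54/88 = 61.4%, Team Gamma 4/5 = 80.0% → Team Gamma
Overall: the Infra team 64/111 = 57.7%, Team Gamma 35/79 = 44.3% → the Infra team
Team Gamma wins each ticket group but the Infra team wins overall — the comparison reverses. Team Gamma's tickets skew toward P0, which has a lower base rate.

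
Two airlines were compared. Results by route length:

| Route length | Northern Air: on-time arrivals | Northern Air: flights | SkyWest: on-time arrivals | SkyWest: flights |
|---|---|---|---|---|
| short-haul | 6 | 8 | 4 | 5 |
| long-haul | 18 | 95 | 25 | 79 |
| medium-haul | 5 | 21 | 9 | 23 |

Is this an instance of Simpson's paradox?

No

Short-haul: Northern Air 6/8 = 75.0%, SkyWest 4/5 = 80.0% → SkyWest
Long-haul: Northern Air 18/95 = 18.9%, SkyWest 25/79 = 31.6% → SkyWest
Medium-haul: Northern Air 5/21 = 23.8%, SkyWest 9/23 = 39.1% → SkyWest
Overall: Northern Air 29/124 = 23.4%, SkyWest 38/107 = 35.5% → SkyWest
SkyWest wins overall and in every route group — no reversal.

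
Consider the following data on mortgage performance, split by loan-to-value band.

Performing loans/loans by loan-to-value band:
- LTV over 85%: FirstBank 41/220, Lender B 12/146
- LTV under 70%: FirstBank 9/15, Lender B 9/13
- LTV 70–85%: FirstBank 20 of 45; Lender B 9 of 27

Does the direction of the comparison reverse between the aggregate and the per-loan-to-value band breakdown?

No

LTV over 85%: FirstBank 41/220 = 18.6%, Lender B 12/146 = 8.2% → FirstBank
LTV under 70%: FirstBank 9/15 = 60.0%, Lender B 9/13 = 69.2% → Lender B
LTV 70–85%: FirstBank 20/45 = 44.4%, Lender B 9/27 = 33.3% → FirstBank
Overall: FirstBank 70/280 = 25.0%, Lender B 30/186 = 16.1% → FirstBank
Neither sweeps: FirstBank wins 2 of 3 groups, Lender B wins 1. FirstBank wins overall but not every group — no Simpson reversal.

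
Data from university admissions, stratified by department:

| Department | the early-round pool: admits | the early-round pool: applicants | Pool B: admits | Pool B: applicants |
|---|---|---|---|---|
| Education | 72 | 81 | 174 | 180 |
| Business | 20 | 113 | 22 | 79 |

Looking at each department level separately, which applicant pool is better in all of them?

Education: the early-round pool 72/81 = 88.9%, Pool B 174/180 = 96.7% → Pool B
Business: the early-round pool 20/113 = 17.7%, Pool B 22/79 = 27.8% → Pool B
Pool B has the higher rate in both groups.

Pool B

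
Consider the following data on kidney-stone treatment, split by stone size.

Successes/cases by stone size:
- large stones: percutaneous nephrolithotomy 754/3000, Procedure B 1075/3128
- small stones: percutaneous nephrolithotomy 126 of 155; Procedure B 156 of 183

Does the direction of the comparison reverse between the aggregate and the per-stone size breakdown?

No

Large stones: percutaneous nephrolithotomy 754/3000 = 25.1%, Procedure B 1075/3128 = 34.4% → Procedure B
Small stones: percutaneous nephrolithotomy 126/155 = 81.3%, Procedure B 156/183 = 85.2% → Procedure B
Overall: percutaneous nephrolithotomy 880/3155 = 27.9%, Procedure B 1231/3311 = 37.2% → Procedure B
Procedure B wins overall and in every stone group — no reversal.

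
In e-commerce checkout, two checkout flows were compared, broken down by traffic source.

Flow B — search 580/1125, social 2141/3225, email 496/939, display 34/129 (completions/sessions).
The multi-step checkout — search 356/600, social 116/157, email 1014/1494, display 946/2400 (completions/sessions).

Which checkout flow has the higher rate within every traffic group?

the multi-step checkout

Search: Flow B 580/1125 = 51.6%, the multi-step checkout 356/600 = 59.3% → the multi-step checkout
Social: Flow B 2141/3225 = 66.4%, the multi-step checkout 116/157 = 73.9% → the multi-step checkout
Email: Flow B 496/939 = 52.8%, the multi-step checkout 1014/1494 = 67.9% → the multi-step checkout
Display: Flow B 34/129 = 26.4%, the multi-step checkout 946/2400 = 39.4% → the multi-step checkout
The multi-step checkout has the higher rate in all 4 groups.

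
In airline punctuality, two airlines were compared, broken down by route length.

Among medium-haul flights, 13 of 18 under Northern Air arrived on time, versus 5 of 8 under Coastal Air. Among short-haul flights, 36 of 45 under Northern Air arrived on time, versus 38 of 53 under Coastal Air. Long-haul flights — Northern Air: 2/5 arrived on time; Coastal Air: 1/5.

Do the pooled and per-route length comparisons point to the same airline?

Medium-haul: Northern Air 13/18 = 72.2%, Coastal Air 5/8 = 62.5% → Northern Air
Short-haul: Northern Air 36/45 = 80.0%, Coastal Air 38/53 = 71.7% → Northern Air
Long-haul: Northern Air 2/5 = 40.0%, Coastal Air 1/5 = 20.0% → Northern Air
Overall: Northern Air 51/68 = 75.0%, Coastal Air 44/66 = 66.7% → Northern Air
Northern Air wins overall and in every route group — no reversal.

Yes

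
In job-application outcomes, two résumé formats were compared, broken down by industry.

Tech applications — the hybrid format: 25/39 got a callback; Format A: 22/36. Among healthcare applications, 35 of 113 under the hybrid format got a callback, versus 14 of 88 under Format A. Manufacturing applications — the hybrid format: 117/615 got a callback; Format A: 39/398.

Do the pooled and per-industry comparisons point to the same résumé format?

Yes

Tech: the hybrid format 25/39 = 64.1%, Format A 22/36 = 61.1% → the hybrid format
Healthcare: the hybrid format 35/113 = 31.0%, Format A 14/88 = 15.9% → the hybrid format
Manufacturing: the hybrid format 117/615 = 19.0%, Format A 39/398 = 9.8% → the hybrid format
Overall: the hybrid format 177/767 = 23.1%, Format A 75/522 = 14.4% → the hybrid format
The hybrid format wins overall and in every industry group — no reversal.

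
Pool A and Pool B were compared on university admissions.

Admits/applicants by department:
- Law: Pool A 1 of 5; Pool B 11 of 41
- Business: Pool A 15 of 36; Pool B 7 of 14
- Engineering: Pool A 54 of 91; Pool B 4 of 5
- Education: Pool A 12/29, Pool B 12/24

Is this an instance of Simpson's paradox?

Law: Pool A 1/5 = 20.0%, Pool B 11/41 = 26.8% → Pool B
Business: Pool A 15/36 = 41.7%, Pool B 7/14 = 50.0% → Pool B
Engineering: Pool A 54/91 = 59.3%, Pool B 4/5 = 80.0% → Pool B
Education: Pool A 12/29 = 41.4%, Pool B 12/24 = 50.0% → Pool B
Overall: Pool A 82/161 = 50.9%, Pool B 34/84 = 40.5% → Pool A
Pool B wins each department group but Pool A wins overall — the comparison reverses. Pool B's applicants skew toward Law, which has a lower base rate.

Yes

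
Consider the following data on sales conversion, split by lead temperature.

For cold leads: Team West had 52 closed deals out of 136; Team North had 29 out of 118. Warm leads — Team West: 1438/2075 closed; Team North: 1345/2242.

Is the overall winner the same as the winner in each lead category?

Yes

Cold: Team West 52/136 = 38.2%, Team North 29/118 = 24.6% → Team West
Warm: Team West 1438/2075 = 69.3%, Team North 1345/2242 = 60.0% → Team West
Overall: Team West 1490/2211 = 67.4%, Team North 1374/2360 = 58.2% → Team West
Team West wins overall and in every lead group — no reversal.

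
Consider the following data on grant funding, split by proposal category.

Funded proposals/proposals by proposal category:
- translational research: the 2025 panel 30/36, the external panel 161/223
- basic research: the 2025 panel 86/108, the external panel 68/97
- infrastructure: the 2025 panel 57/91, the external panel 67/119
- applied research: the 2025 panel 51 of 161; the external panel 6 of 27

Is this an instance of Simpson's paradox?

Translational research: the 2025 panel 30/36 = 83.3%, the external panel 161/223 = 72.2% → the 2025 panel
Basic research: the 2025 panel 86/108 = 79.6%, the external panel 68/97 = 70.1% → the 2025 panel
Infrastructure: the 2025 panel 57/91 = 62.6%, the external panel 67/119 = 56.3% → the 2025 panel
Applied research: the 2025 panel 51/161 = 31.7%, the external panel 6/27 = 22.2% → the 2025 panel
Overall: the 2025 panel 224/396 = 56.6%, the external panel 302/466 = 64.8% → the external panel
The 2025 panel wins each proposal group but the external panel wins overall — the comparison reverses. The 2025 panel's proposals skew toward applied research, which has a lower base rate.

Yes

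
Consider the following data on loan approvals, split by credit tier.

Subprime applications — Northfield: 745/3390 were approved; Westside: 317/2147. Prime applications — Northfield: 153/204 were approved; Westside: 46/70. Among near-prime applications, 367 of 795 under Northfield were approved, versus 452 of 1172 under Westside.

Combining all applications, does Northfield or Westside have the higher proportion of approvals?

Subprime: Northfield 745/3390 = 22.0%, Westside 317/2147 = 14.8% → Northfield
Prime: Northfield 153/204 = 75.0%, Westside 46/70 = 65.7% → Northfield
Near-prime: Northfield 367/795 = 46.2%, Westside 452/1172 = 38.6% → Northfield
Overall: Northfield 1265/4389 = 28.8%, Westside 815/3389 = 24.0% → Northfield

Northfield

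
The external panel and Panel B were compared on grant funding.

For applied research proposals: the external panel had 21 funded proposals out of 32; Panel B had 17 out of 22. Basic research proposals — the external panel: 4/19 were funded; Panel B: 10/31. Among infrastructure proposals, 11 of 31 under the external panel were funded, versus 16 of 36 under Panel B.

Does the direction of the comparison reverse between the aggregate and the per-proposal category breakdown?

Applied research: the external panel 21/32 = 65.6%, Panel B 17/22 = 77.3% → Panel B
Basic research: the external panel 4/19 = 21.1%, Panel B 10/31 = 32.3% → Panel B
Infrastructure: the external panel 11/31 = 35.5%, Panel B 16/36 = 44.4% → Panel B
Overall: the external panel 36/82 = 43.9%, Panel B 43/89 = 48.3% → Panel B
Panel B wins overall and in every proposal group — no reversal.

No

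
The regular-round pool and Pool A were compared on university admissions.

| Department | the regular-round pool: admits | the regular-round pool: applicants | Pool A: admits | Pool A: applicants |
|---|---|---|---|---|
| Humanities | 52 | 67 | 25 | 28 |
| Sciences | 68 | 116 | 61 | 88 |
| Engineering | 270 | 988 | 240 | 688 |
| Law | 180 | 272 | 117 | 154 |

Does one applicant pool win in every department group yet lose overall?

No

Humanities: the regular-round pool 52/67 = 77.6%, Pool A 25/28 = 89.3% → Pool A
Sciences: the regular-round pool 68/116 = 58.6%, Pool A 61/88 = 69.3% → Pool A
Engineering: the regular-round pool 270/988 = 27.3%, Pool A 240/688 = 34.9% → Pool A
Law: the regular-round pool 180/272 = 66.2%, Pool A 117/154 = 76.0% → Pool A
Overall: the regular-round pool 570/1443 = 39.5%, Pool A 443/958 = 46.2% → Pool A
Pool A wins overall and in every department group — no reversal.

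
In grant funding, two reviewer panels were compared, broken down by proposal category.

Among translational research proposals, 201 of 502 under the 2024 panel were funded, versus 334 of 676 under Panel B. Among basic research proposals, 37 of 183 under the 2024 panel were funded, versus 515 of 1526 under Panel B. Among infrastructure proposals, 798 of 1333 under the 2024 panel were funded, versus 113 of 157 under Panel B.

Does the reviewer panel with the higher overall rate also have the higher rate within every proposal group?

Translational research: the 2024 panel 201/502 = 40.0%, Panel B 334/676 = 49.4% → Panel B
Basic research: the 2024 panel 37/183 = 20.2%, Panel B 515/1526 = 33.7% → Panel B
Infrastructure: the 2024 panel 798/1333 = 59.9%, Panel B 113/157 = 72.0% → Panel B
Overall: the 2024 panel 1036/2018 = 51.3%, Panel B 962/2359 = 40.8% → the 2024 panel
Panel B wins each proposal group but the 2024 panel wins overall — the comparison reverses. Panel B's proposals skew toward basic research, which has a lower base rate.

No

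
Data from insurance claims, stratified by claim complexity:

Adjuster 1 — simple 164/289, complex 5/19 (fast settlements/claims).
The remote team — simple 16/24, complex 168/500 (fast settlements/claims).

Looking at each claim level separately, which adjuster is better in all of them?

the remote team

Simple: Adjuster 1 164/289 = 56.7%, the remote team 16/24 = 66.7% → the remote team
Complex: Adjuster 1 5/19 = 26.3%, the remote team 168/500 = 33.6% → the remote team
The remote team has the higher rate in both groups.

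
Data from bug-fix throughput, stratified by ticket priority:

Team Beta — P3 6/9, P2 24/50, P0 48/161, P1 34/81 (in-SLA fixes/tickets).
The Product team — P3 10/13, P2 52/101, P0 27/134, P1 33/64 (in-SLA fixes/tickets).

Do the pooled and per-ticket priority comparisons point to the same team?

No

P3: Team Beta 6/9 = 66.7%, the Product team 10/13 = 76.9% → the Product team
P2: Team Beta 24/50 = 48.0%, the Product team 52/101 = 51.5% → the Product team
P0: Team Beta 48/161 = 29.8%, the Product team 27/134 = 20.1% → Team Beta
P1: Team Beta 34/81 = 42.0%, the Product team 33/64 = 51.6% → the Product team
Overall: Team Beta 112/301 = 37.2%, the Product team 122/312 = 39.1% → the Product team
Neither sweeps: Team Beta wins 1 of 4 groups, the Product team wins 3. The Product team wins overall but not every group — no Simpson reversal.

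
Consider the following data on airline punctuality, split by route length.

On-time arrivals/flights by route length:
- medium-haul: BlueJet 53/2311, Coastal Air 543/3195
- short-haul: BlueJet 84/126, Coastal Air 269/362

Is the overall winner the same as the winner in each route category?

Medium-haul: BlueJet 53/2311 = 2.3%, Coastal Air 543/3195 = 17.0% → Coastal Air
Short-haul: BlueJet 84/126 = 66.7%, Coastal Air 269/362 = 74.3% → Coastal Air
Overall: BlueJet 137/2437 = 5.6%, Coastal Air 812/3557 = 22.8% → Coastal Air
Coastal Air wins overall and in every route group — no reversal.

Yes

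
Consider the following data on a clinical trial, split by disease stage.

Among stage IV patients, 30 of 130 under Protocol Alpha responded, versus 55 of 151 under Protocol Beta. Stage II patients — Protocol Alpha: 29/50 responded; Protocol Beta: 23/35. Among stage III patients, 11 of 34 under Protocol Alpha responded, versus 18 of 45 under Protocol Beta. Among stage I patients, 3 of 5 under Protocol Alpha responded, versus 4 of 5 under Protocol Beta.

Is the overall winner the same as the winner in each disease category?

Stage IV: Protocol Alpha 30/130 = 23.1%, Protocol Beta 55/151 = 36.4% → Protocol Beta
Stage II: Protocol Alpha 29/50 = 58.0%, Protocol Beta 23/35 = 65.7% → Protocol Beta
Stage III: Protocol Alpha 11/34 = 32.4%, Protocol Beta 18/45 = 40.0% → Protocol Beta
Stage I: Protocol Alpha 3/5 = 60.0%, Protocol Beta 4/5 = 80.0% → Protocol Beta
Overall: Protocol Alpha 73/219 = 33.3%, Protocol Beta 100/236 = 42.4% → Protocol Beta
Protocol Beta wins overall and in every disease group — no reversal.

Yes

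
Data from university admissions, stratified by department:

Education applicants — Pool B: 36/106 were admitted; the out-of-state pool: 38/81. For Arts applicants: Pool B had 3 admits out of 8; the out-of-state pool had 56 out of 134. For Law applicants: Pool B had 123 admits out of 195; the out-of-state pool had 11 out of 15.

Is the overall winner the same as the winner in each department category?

No

Education: Pool B 36/106 = 34.0%, the out-of-state pool 38/81 = 46.9% → the out-of-state pool
Arts: Pool B 3/8 = 37.5%, the out-of-state pool 56/134 = 41.8% → the out-of-state pool
Law: Pool B 123/195 = 63.1%, the out-of-state pool 11/15 = 73.3% → the out-of-state pool
Overall: Pool B 162/309 = 52.4%, the out-of-state pool 105/230 = 45.7% → Pool B
The out-of-state pool wins each department group but Pool B wins overall — the comparison reverses. The out-of-state pool's applicants skew toward Arts, which has a lower base rate.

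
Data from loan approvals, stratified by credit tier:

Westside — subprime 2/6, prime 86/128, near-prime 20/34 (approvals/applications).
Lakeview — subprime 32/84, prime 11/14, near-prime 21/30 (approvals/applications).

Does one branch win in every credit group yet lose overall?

Subprime: Westside 2/6 = 33.3%, Lakeview 32/84 = 38.1% → Lakeview
Prime: Westside 86/128 = 67.2%, Lakeview 11/14 = 78.6% → Lakeview
Near-prime: Westside 20/34 = 58.8%, Lakeview 21/30 = 70.0% → Lakeview
Overall: Westside 108/168 = 64.3%, Lakeview 64/128 = 50.0% → Westside
Lakeview wins each credit group but Westside wins overall — the comparison reverses. Lakeview's applications skew toward subprime, which has a lower base rate.

Yes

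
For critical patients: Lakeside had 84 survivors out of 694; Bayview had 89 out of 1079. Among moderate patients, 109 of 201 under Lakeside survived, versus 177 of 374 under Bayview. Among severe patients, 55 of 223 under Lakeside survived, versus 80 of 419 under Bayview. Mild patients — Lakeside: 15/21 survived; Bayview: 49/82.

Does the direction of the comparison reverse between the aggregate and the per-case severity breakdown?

Critical: Lakeside 84/694 = 12.1%, Bayview 89/1079 = 8.2% → Lakeside
Moderate: Lakeside 109/201 = 54.2%, Bayview 177/374 = 47.3% → Lakeside
Severe: Lakeside 55/223 = 24.7%, Bayview 80/419 = 19.1% → Lakeside
Mild: Lakeside 15/21 = 71.4%, Bayview 49/82 = 59.8% → Lakeside
Overall: Lakeside 263/1139 = 23.1%, Bayview 395/1954 = 20.2% → Lakeside
Lakeside wins overall and in every case group — no reversal.

No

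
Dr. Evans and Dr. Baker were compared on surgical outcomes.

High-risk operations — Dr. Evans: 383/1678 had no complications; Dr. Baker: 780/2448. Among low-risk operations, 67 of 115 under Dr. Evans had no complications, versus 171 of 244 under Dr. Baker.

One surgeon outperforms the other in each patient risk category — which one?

Dr. Baker

High-risk: Dr. Evans 383/1678 = 22.8%, Dr. Baker 780/2448 = 31.9% → Dr. Baker
Low-risk: Dr. Evans 67/115 = 58.3%, Dr. Baker 171/244 = 70.1% → Dr. Baker
Dr. Baker has the higher rate in both groups.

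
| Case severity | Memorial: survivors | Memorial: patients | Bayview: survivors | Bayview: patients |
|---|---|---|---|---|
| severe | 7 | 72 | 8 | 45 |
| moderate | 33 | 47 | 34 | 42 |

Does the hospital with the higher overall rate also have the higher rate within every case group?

Yes

Severe: Memorial 7/72 = 9.7%, Bayview 8/45 = 17.8% → Bayview
Moderate: Memorial 33/47 = 70.2%, Bayview 34/42 = 81.0% → Bayview
Overall: Memorial 40/119 = 33.6%, Bayview 42/87 = 48.3% → Bayview
Bayview wins overall and in every case group — no reversal.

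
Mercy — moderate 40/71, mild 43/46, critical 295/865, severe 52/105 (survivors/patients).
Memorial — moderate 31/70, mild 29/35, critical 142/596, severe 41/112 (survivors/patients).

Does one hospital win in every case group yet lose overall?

No

Moderate: Mercy 40/71 = 56.3%, Memorial 31/70 = 44.3% → Mercy
Mild: Mercy 43/46 = 93.5%, Memorial 29/35 = 82.9% → Mercy
Critical: Mercy 295/865 = 34.1%, Memorial 142/596 = 23.8% → Mercy
Severe: Mercy 52/105 = 49.5%, Memorial 41/112 = 36.6% → Mercy
Overall: Mercy 430/1087 = 39.6%, Memorial 243/813 = 29.9% → Mercy
Mercy wins overall and in every case group — no reversal.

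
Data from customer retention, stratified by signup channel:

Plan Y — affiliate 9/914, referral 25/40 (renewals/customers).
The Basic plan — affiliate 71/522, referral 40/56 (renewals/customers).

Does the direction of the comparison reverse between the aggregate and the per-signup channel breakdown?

No

Affiliate: Plan Y 9/914 = 1.0%, the Basic plan 71/522 = 13.6% → the Basic plan
Referral: Plan Y 25/40 = 62.5%, the Basic plan 40/56 = 71.4% → the Basic plan
Overall: Plan Y 34/954 = 3.6%, the Basic plan 111/578 = 19.2% → the Basic plan
The Basic plan wins overall and in every signup group — no reversal.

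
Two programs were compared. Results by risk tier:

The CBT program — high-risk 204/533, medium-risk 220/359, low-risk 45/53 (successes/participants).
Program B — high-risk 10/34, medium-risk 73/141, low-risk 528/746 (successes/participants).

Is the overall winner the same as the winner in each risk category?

High-risk: the CBT program 204/533 = 38.3%, Program B 10/34 = 29.4% → the CBT program
Medium-risk: the CBT program 220/359 = 61.3%, Program B 73/141 = 51.8% → the CBT program
Low-risk: the CBT program 45/53 = 84.9%, Program B 528/746 = 70.8% → the CBT program
Overall: the CBT program 469/945 = 49.6%, Program B 611/921 = 66.3% → Program B
The CBT program wins each risk group but Program B wins overall — the comparison reverses. The CBT program's participants skew toward high-risk, which has a lower base rate.

No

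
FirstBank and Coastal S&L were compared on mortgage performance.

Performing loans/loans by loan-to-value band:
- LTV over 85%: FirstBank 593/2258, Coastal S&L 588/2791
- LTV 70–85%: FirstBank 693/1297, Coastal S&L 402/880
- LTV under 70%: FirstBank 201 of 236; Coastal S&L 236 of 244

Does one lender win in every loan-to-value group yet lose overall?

No

LTV over 85%: FirstBank 593/2258 = 26.3%, Coastal S&L 588/2791 = 21.1% → FirstBank
LTV 70–85%: FirstBank 693/1297 = 53.4%, Coastal S&L 402/880 = 45.7% → FirstBank
LTV under 70%: FirstBank 201/236 = 85.2%, Coastal S&L 236/244 = 96.7% → Coastal S&L
Overall: FirstBank 1487/3791 = 39.2%, Coastal S&L 1226/3915 = 31.3% → FirstBank
Neither sweeps: FirstBank wins 2 of 3 groups, Coastal S&L wins 1. FirstBank wins overall but not every group — no Simpson reversal.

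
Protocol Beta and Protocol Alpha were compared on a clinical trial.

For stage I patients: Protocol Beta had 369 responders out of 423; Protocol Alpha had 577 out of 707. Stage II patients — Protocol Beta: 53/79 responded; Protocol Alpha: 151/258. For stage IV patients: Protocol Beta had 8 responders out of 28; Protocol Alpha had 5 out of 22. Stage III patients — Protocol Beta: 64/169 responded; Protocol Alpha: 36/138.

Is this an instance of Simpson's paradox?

No

Stage I: Protocol Beta 369/423 = 87.2%, Protocol Alpha 577/707 = 81.6% → Protocol Beta
Stage II: Protocol Beta 53/79 = 67.1%, Protocol Alpha 151/258 = 58.5% → Protocol Beta
Stage IV: Protocol Beta 8/28 = 28.6%, Protocol Alpha 5/22 = 22.7% → Protocol Beta
Stage III: Protocol Beta 64/169 = 37.9%, Protocol Alpha 36/138 = 26.1% → Protocol Beta
Overall: Protocol Beta 494/699 = 70.7%, Protocol Alpha 769/1125 = 68.4% → Protocol Beta
Protocol Beta wins overall and in every disease group — no reversal.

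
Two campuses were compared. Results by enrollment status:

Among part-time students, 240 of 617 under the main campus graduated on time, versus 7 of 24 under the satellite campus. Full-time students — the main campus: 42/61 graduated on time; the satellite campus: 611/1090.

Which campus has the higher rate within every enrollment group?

Part-time: the main campus 240/617 = 38.9%, the satellite campus 7/24 = 29.2% → the main campus
Full-time: the main campus 42/61 = 68.9%, the satellite campus 611/1090 = 56.1% → the main campus
The main campus has the higher rate in both groups.

the main campus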